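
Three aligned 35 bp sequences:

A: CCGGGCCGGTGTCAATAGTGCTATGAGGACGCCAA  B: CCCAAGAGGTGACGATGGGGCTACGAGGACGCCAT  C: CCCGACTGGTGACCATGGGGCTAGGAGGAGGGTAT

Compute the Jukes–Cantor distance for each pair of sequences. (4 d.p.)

A–B: 11/35 sites differ → p ≈ 0.314286, d = −0.75 ln(1 − 0.419048) = 0.407315 ≈ 0.4073.
A–C: 12/35 sites differ → p ≈ 0.342857, d = −0.75 ln(1 − 0.457143) = 0.458182 ≈ 0.4582.
B–C: 8/35 sites differ → p ≈ 0.228571, d = −0.75 ln(1 − 0.304761) = 0.272625 ≈ 0.2726.

d(A,B) = 0.4073, d(A,C) = 0.4582, d(B,C) = 0.2726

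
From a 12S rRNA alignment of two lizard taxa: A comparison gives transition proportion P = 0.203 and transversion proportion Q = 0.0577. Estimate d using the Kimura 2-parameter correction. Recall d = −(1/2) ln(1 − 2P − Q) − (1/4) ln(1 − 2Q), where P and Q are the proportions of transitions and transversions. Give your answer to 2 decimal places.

0.34

Under the Kimura two-parameter model, d = −½ ln(1 − 2P − Q) − ¼ ln(1 − 2Q).
1 − 2P − Q = 0.5363, giving −½ ln(0.5363) = 0.311531.
1 − 2Q = 0.8846, giving −¼ ln(0.8846) = 0.030655.
d = 0.311531 + 0.030655 = 0.342186.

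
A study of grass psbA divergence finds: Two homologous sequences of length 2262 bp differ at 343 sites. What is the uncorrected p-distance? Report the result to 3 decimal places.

0.152

p = 343/2262 = 0.151635… ≈ 0.152 (to 3 d.p.).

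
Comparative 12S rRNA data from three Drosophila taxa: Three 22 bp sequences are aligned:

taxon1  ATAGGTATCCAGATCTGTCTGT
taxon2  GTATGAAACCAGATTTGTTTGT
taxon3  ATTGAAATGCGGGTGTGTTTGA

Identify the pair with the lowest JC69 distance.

taxon1 and taxon2

taxon1–taxon2: 6/22 differ, p = 0.273, d = 0.339.
taxon1–taxon3: 9/22 differ, p = 0.409, d = 0.591.
taxon2–taxon3: 10/22 differ, p = 0.455, d = 0.699.
The smallest distance is between taxon1 and taxon2.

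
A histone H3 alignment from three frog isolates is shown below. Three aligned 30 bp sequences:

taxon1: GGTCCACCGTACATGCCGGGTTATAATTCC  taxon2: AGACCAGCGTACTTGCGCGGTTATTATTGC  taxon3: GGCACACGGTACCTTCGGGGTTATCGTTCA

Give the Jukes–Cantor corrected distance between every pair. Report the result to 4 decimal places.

d(taxon1,taxon2) = 0.3295, d(taxon1,taxon3) = 0.3831, d(taxon2,taxon3) = 0.5716

taxon1–taxon2: 8/30 sites differ → p ≈ 0.266667, d = −0.75 ln(1 − 0.355556) = 0.329526 ≈ 0.3295.
taxon1–taxon3: 9/30 sites differ → p = 0.3, d = −0.75 ln(1 − 0.4) = 0.383119 ≈ 0.3831.
taxon2–taxon3: 12/30 sites differ → p = 0.4, d = −0.75 ln(1 − 0.533333) = 0.571605 ≈ 0.5716.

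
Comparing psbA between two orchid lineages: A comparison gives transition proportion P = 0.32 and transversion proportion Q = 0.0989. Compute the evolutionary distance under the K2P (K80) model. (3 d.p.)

0.727

Under the Kimura two-parameter model, d = −½ ln(1 − 2P − Q) − ¼ ln(1 − 2Q).
1 − 2P − Q = 0.2611, giving −½ ln(0.2611) = 0.671426.
1 − 2Q = 0.8022, giving −¼ ln(0.8022) = 0.055099.
d = 0.671426 + 0.055099 = 0.726525.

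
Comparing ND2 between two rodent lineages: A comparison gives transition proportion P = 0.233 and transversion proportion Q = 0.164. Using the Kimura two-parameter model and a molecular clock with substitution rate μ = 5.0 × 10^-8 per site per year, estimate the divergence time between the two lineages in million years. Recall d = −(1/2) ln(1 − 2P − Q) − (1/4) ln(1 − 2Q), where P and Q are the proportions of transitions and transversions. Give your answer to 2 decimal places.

5.97

Under the Kimura two-parameter model, d = −½ ln(1 − 2P − Q) − ¼ ln(1 − 2Q).
1 − 2P − Q = 0.37, giving −½ ln(0.37) = 0.497126.
1 − 2Q = 0.672, giving −¼ ln(0.672) = 0.099374.
d = 0.497126 + 0.099374 = 0.596500.
Under a molecular clock d = 2μt, so t = d/(2μ) = 0.596500 / (2 × 5.0 × 10^-8) = 5.97 million years.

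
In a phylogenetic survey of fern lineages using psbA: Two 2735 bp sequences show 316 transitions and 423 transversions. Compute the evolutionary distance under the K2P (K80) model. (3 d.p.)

0.336

P = 316/2735 ≈ 0.115539 and Q = 423/2735 ≈ 0.154662.
Under the Kimura two-parameter model, d = −½ ln(1 − 2P − Q) − ¼ ln(1 − 2Q).
1 − 2P − Q = 0.61426, giving −½ ln(0.61426) = 0.243668.
1 − 2Q = 0.690676, giving −¼ ln(0.690676) = 0.092521.
d = 0.243668 + 0.092521 = 0.336189.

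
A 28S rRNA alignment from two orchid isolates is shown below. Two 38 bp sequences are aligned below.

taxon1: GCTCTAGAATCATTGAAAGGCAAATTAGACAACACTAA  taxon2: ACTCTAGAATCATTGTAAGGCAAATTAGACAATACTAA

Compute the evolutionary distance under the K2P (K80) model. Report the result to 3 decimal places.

Of 38 sites, 2 differences are transitions and 1 are transversions, so P = 2/38 ≈ 0.052632 and Q = 1/38 ≈ 0.026316.
Under the Kimura two-parameter model, d = −½ ln(1 − 2P − Q) − ¼ ln(1 − 2Q).
1 − 2P − Q = 0.86842, giving −½ ln(0.86842) = 0.070540.
1 − 2Q = 0.947368, giving −¼ ln(0.947368) = 0.013517.
d = 0.070540 + 0.013517 = 0.084057.

0.084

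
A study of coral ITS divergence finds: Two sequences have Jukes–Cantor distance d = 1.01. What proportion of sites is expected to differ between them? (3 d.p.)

p = (3/4)(1 − e^(−4d/3)) = 0.75 × (1 − e^(-1.346667)) = 0.75 × (1 − 0.260106) = 0.554921.

0.555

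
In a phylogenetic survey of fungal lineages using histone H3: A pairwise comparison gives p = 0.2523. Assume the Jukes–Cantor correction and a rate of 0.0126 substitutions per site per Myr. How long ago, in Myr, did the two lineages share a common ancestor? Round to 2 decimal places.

12.20

d = −(3/4) ln(1 − 4p/3) = −0.75 ln(1 − 0.3364) = −0.75 ln(0.6636)
  = −0.75 × (-0.410076) = 0.307557 substitutions/site.
Under a molecular clock d = 2μt, so t = d/(2μ) = 0.307557 / (2 × 0.0126) = 12.20 Myr.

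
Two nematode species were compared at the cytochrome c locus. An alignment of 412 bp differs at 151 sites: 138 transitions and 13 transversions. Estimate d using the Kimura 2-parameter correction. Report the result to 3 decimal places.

P = 138/412 ≈ 0.334951 and Q = 13/412 ≈ 0.031553.
Under the Kimura two-parameter model, d = −½ ln(1 − 2P − Q) − ¼ ln(1 − 2Q).
1 − 2P − Q = 0.298545, giving −½ ln(0.298545) = 0.604417.
1 − 2Q = 0.936894, giving −¼ ln(0.936894) = 0.016296.
d = 0.604417 + 0.016296 = 0.620713.

0.621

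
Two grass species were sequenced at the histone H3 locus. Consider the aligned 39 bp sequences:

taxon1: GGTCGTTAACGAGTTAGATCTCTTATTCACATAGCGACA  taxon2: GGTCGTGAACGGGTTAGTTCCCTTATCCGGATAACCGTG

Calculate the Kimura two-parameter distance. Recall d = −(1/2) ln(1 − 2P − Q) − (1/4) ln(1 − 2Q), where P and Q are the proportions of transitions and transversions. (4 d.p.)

0.4170

Of 39 sites, 8 differences are transitions and 4 are transversions, so P = 8/39 ≈ 0.205128 and Q = 4/39 ≈ 0.102564.
Under the Kimura two-parameter model, d = −½ ln(1 − 2P − Q) − ¼ ln(1 − 2Q).
1 − 2P − Q = 0.48718, giving −½ ln(0.48718) = 0.359561.
1 − 2Q = 0.794872, giving −¼ ln(0.794872) = 0.057394.
d = 0.359561 + 0.057394 = 0.416955.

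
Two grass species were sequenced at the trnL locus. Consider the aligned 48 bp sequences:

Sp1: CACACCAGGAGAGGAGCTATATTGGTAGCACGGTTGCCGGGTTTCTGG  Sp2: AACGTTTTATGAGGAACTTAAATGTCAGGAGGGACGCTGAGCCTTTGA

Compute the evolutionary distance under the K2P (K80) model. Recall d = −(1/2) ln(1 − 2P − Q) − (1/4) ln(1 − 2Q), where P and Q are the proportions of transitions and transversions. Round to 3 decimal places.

Of 48 sites, 13 differences are transitions and 11 are transversions, so P = 13/48 ≈ 0.270833 and Q = 11/48 ≈ 0.229167.
Under the Kimura two-parameter model, d = −½ ln(1 − 2P − Q) − ¼ ln(1 − 2Q).
1 − 2P − Q = 0.229167, giving −½ ln(0.229167) = 0.736652.
1 − 2Q = 0.541666, giving −¼ ln(0.541666) = 0.153276.
d = 0.736652 + 0.153276 = 0.889928.

0.890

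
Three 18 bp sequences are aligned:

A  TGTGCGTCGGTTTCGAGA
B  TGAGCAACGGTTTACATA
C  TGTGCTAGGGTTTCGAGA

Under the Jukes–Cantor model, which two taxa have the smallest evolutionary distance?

A–B: 6/18 differ, p = 0.333, d = 0.441.
A–C: 3/18 differ, p = 0.167, d = 0.188.
B–C: 6/18 differ, p = 0.333, d = 0.441.
The smallest distance is between A and C.

A and C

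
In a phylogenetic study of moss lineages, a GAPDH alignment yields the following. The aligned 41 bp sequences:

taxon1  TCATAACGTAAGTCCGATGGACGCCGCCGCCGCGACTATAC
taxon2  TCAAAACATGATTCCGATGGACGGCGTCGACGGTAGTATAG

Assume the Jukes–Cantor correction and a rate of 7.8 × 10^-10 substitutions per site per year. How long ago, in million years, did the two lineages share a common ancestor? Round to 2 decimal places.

The sequences differ at 11 of 41 sites, so p = 11/41 ≈ 0.268293.
d = −(3/4) ln(1 − 4p/3) = −0.75 ln(1 − 0.357724) = −0.75 ln(0.642276)
  = −0.75 × (-0.442737) = 0.332053 substitutions/site.
Under a molecular clock d = 2μt, so t = d/(2μ) = 0.332053 / (2 × 7.8 × 10^-10) = 212.85 million years.

212.85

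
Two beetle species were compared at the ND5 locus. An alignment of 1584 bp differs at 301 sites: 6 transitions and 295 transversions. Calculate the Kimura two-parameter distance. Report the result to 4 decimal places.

0.2242

P = 6/1584 ≈ 0.003788 and Q = 295/1584 ≈ 0.186237.
Under the Kimura two-parameter model, d = −½ ln(1 − 2P − Q) − ¼ ln(1 − 2Q).
1 − 2P − Q = 0.806187, giving −½ ln(0.806187) = 0.107720.
1 − 2Q = 0.627526, giving −¼ ln(0.627526) = 0.116493.
d = 0.107720 + 0.116493 = 0.224213.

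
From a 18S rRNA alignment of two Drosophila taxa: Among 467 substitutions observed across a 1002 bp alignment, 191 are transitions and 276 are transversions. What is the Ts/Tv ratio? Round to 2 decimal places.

R = 191/276 = 0.692028… ≈ 0.69 (to 2 d.p.).

0.69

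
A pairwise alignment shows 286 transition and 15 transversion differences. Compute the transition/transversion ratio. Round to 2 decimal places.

19.07

R = 286/15 = 19.066666… ≈ 19.07 (to 2 d.p.).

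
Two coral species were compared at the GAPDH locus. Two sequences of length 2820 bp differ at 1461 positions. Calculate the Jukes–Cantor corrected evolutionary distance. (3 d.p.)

0.880

p = 1461/2820 ≈ 0.518085.
d = −(3/4) ln(1 − 4p/3) = −0.75 ln(1 − 0.69078) = −0.75 ln(0.30922)
  = −0.75 × (-1.173702) = 0.880277 substitutions/site.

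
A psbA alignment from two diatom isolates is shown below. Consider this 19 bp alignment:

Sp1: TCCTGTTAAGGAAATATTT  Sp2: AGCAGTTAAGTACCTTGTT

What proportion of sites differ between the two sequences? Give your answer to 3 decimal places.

0.421

The sequences differ at 8 of 19 positions (sites 1, 2, 4, 11, 13, 14, 16, 17).
p = 8/19 = 0.421052… ≈ 0.421 (to 3 d.p.).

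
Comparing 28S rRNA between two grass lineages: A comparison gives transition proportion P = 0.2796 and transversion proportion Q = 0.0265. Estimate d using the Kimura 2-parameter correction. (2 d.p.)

Under the Kimura two-parameter model, d = −½ ln(1 − 2P − Q) − ¼ ln(1 − 2Q).
1 − 2P − Q = 0.4143, giving −½ ln(0.4143) = 0.440582.
1 − 2Q = 0.947, giving −¼ ln(0.947) = 0.013614.
d = 0.440582 + 0.013614 = 0.454196.

0.45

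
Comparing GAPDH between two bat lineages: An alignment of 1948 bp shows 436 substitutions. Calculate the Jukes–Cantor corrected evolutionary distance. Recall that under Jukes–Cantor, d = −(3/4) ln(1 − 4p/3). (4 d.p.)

0.2658

p = 436/1948 ≈ 0.223819.
d = −(3/4) ln(1 − 4p/3) = −0.75 ln(1 − 0.298425) = −0.75 ln(0.701575)
  = −0.75 × (-0.354427) = 0.265820 substitutions/site.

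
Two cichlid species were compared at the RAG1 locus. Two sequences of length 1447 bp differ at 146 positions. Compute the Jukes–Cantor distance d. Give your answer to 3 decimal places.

0.108

p = 146/1447 ≈ 0.100898.
d = −(3/4) ln(1 − 4p/3) = −0.75 ln(1 − 0.134531) = −0.75 ln(0.865469)
  = −0.75 × (-0.144484) = 0.108363 substitutions/site.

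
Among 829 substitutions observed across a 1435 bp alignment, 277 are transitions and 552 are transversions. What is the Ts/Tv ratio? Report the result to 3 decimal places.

0.502

R = 277/552 = 0.501811… ≈ 0.502 (to 3 d.p.).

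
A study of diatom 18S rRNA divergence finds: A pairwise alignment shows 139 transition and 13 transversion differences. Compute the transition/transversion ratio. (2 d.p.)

10.69

R = 139/13 = 10.692307… ≈ 10.69 (to 2 d.p.).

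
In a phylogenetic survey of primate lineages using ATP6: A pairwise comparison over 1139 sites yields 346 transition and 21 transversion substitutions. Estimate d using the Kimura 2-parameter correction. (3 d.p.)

P = 346/1139 ≈ 0.303775 and Q = 21/1139 ≈ 0.018437.
Under the Kimura two-parameter model, d = −½ ln(1 − 2P − Q) − ¼ ln(1 − 2Q).
1 − 2P − Q = 0.374013, giving −½ ln(0.374013) = 0.491732.
1 − 2Q = 0.963126, giving −¼ ln(0.963126) = 0.009393.
d = 0.491732 + 0.009393 = 0.501125.

0.501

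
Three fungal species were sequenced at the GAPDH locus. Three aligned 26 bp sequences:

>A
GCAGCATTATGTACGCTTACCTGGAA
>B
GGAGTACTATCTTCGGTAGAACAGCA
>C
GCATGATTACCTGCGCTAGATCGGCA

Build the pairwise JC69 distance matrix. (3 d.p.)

d(A,B) = 0.824, d(A,C) = 0.623, d(B,C) = 0.464

A–B: 13/26 sites differ → p = 0.5, d = −0.75 ln(1 − 0.666667) = 0.823960 ≈ 0.824.
A–C: 11/26 sites differ → p ≈ 0.423077, d = −0.75 ln(1 − 0.564103) = 0.622762 ≈ 0.623.
B–C: 9/26 sites differ → p ≈ 0.346154, d = −0.75 ln(1 − 0.461539) = 0.464280 ≈ 0.464.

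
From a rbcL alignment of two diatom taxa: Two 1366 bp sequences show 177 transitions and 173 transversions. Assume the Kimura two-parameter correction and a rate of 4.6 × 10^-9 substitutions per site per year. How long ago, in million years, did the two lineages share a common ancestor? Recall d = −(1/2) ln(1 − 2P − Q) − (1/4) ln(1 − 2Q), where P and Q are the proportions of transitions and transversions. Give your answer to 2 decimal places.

P = 177/1366 ≈ 0.129575 and Q = 173/1366 ≈ 0.126647.
Under the Kimura two-parameter model, d = −½ ln(1 − 2P − Q) − ¼ ln(1 − 2Q).
1 − 2P − Q = 0.614203, giving −½ ln(0.614203) = 0.243715.
1 − 2Q = 0.746706, giving −¼ ln(0.746706) = 0.073021.
d = 0.243715 + 0.073021 = 0.316736.
Under a molecular clock d = 2μt, so t = d/(2μ) = 0.316736 / (2 × 4.6 × 10^-9) = 34.43 million years.

34.43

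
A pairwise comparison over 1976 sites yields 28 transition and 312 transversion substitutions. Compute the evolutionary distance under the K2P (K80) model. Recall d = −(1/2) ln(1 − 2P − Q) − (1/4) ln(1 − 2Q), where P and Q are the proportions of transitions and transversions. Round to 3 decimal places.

0.198

P = 28/1976 ≈ 0.01417 and Q = 312/1976 ≈ 0.157895.
Under the Kimura two-parameter model, d = −½ ln(1 − 2P − Q) − ¼ ln(1 − 2Q).
1 − 2P − Q = 0.813765, giving −½ ln(0.813765) = 0.103042.
1 − 2Q = 0.68421, giving −¼ ln(0.68421) = 0.094873.
d = 0.103042 + 0.094873 = 0.197915.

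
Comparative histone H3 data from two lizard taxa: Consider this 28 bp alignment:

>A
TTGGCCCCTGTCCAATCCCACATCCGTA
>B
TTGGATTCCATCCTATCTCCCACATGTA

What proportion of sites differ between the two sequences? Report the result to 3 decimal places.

0.393

The sequences differ at 11 of 28 positions.
p = 11/28 = 0.392857… ≈ 0.393 (to 3 d.p.).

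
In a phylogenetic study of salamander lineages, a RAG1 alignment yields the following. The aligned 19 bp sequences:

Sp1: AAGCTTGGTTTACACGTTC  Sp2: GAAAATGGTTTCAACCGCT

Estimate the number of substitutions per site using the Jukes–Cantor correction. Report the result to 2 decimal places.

0.91

The sequences differ at 10 of 19 sites (1, 3, 4, 5, 12, 13, 16, 17, 18, 19), so p = 10/19 ≈ 0.526316.
d = −(3/4) ln(1 − 4p/3) = −0.75 ln(1 − 0.701755) = −0.75 ln(0.298245)
  = −0.75 × (-1.209840) = 0.907380 substitutions/site.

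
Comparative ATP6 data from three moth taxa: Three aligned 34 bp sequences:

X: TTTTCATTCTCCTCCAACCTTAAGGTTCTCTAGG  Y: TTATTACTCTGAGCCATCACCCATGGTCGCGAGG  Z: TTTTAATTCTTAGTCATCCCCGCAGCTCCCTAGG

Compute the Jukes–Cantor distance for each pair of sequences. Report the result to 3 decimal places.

X–Y: 15/34 sites differ → p ≈ 0.441176, d = −0.75 ln(1 − 0.588235) = 0.665477 ≈ 0.665.
X–Z: 13/34 sites differ → p ≈ 0.382353, d = −0.75 ln(1 − 0.509804) = 0.534712 ≈ 0.535.
Y–Z: 12/34 sites differ → p ≈ 0.352941, d = −0.75 ln(1 − 0.470588) = 0.476991 ≈ 0.477.

d(X,Y) = 0.665, d(X,Z) = 0.535, d(Y,Z) = 0.477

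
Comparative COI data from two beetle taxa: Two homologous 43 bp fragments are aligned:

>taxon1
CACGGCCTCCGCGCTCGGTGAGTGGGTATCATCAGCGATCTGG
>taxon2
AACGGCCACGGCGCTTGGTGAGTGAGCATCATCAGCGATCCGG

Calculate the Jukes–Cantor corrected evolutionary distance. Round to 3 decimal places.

The sequences differ at 7 of 43 sites (1, 8, 10, 16, 25, 27, 41), so p = 7/43 ≈ 0.162791.
d = −(3/4) ln(1 − 4p/3) = −0.75 ln(1 − 0.217055) = −0.75 ln(0.782945)
  = −0.75 × (-0.244693) = 0.183520 substitutions/site.

0.184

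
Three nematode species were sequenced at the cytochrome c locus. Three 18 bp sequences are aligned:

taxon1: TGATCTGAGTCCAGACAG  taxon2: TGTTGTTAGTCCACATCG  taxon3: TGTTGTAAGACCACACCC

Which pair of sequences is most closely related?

taxon1–taxon2: 6/18 differ, p = 0.333, d = 0.441.
taxon1–taxon3: 7/18 differ, p = 0.389, d = 0.548.
taxon2–taxon3: 4/18 differ, p = 0.222, d = 0.264.
The smallest distance is between taxon2 and taxon3.

taxon2 and taxon3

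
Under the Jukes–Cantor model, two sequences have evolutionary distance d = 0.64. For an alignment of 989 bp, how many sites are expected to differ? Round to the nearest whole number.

426

Invert JC69: p = (3/4)(1 − e^(−4d/3)) = 0.75 × (1 − e^(-0.853333)) = 0.75 × (1 − 0.425993) = 0.430505.
Expected differing sites = pL ≈ 0.430505 × 989 = 425.769445 ≈ 426.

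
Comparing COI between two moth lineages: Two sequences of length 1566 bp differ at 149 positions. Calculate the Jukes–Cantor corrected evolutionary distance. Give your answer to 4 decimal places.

0.1017

p = 149/1566 ≈ 0.095147.
d = −(3/4) ln(1 − 4p/3) = −0.75 ln(1 − 0.126863) = −0.75 ln(0.873137)
  = −0.75 × (-0.135663) = 0.101747 substitutions/site.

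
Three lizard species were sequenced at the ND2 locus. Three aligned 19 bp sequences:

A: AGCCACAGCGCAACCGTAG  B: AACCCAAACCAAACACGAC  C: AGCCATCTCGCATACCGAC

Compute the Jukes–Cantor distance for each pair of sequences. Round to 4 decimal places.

A–B: 10/19 sites differ → p ≈ 0.526316, d = −0.75 ln(1 − 0.701755) = 0.907380 ≈ 0.9074.
A–C: 8/19 sites differ → p ≈ 0.421053, d = −0.75 ln(1 − 0.561404) = 0.618132 ≈ 0.6181.
B–C: 10/19 sites differ → p ≈ 0.526316, d = −0.75 ln(1 − 0.701755) = 0.907380 ≈ 0.9074.

d(A,B) = 0.9074, d(A,C) = 0.6181, d(B,C) = 0.9074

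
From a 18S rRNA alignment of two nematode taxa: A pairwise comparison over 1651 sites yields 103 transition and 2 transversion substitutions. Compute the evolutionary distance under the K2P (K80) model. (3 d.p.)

0.068

P = 103/1651 ≈ 0.062386 and Q = 2/1651 ≈ 0.001211.
Under the Kimura two-parameter model, d = −½ ln(1 − 2P − Q) − ¼ ln(1 − 2Q).
1 − 2P − Q = 0.874017, giving −½ ln(0.874017) = 0.067328.
1 − 2Q = 0.997578, giving −¼ ln(0.997578) = 0.000606.
d = 0.067328 + 0.000606 = 0.067934.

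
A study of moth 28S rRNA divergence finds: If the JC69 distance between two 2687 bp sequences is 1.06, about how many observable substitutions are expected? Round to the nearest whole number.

Invert JC69: p = (3/4)(1 − e^(−4d/3)) = 0.75 × (1 − e^(-1.413333)) = 0.75 × (1 − 0.243331) = 0.567502.
Expected differing sites = pL ≈ 0.567502 × 2687 = 1524.877874 ≈ 1525.

1525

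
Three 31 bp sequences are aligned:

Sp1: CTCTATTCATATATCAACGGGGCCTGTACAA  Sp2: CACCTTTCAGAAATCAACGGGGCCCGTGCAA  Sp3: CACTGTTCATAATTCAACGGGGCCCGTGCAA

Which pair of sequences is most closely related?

Sp1–Sp2: 7/31 differ, p = 0.226, d = 0.269.
Sp1–Sp3: 6/31 differ, p = 0.194, d = 0.224.
Sp2–Sp3: 4/31 differ, p = 0.129, d = 0.142.
The smallest distance is between Sp2 and Sp3.

Sp2 and Sp3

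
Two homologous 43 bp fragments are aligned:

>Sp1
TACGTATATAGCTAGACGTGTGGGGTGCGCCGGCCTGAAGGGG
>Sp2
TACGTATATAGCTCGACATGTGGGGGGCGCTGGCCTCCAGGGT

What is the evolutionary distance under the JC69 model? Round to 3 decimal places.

The sequences differ at 7 of 43 sites (14, 18, 26, 31, 37, 38, 43), so p = 7/43 ≈ 0.162791.
d = −(3/4) ln(1 − 4p/3) = −0.75 ln(1 − 0.217055) = −0.75 ln(0.782945)
  = −0.75 × (-0.244693) = 0.183520 substitutions/site.

0.184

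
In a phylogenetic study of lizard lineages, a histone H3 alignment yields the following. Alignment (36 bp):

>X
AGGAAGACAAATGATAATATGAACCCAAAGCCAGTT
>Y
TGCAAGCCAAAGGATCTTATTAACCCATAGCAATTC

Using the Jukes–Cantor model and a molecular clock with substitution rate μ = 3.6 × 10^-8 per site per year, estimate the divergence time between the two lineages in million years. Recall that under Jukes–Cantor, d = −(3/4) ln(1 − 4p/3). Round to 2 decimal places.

The sequences differ at 11 of 36 sites, so p = 11/36 ≈ 0.305556.
d = −(3/4) ln(1 − 4p/3) = −0.75 ln(1 − 0.407408) = −0.75 ln(0.592592)
  = −0.75 × (-0.523249) = 0.392437 substitutions/site.
Under a molecular clock d = 2μt, so t = d/(2μ) = 0.392437 / (2 × 3.6 × 10^-8) = 5.45 million years.

5.45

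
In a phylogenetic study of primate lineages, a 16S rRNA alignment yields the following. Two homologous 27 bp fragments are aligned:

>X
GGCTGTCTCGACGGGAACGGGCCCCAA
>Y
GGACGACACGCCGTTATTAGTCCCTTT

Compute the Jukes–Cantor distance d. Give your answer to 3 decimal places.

0.882

The sequences differ at 14 of 27 sites, so p = 14/27 ≈ 0.518519.
d = −(3/4) ln(1 − 4p/3) = −0.75 ln(1 − 0.691359) = −0.75 ln(0.308641)
  = −0.75 × (-1.175576) = 0.881682 substitutions/site.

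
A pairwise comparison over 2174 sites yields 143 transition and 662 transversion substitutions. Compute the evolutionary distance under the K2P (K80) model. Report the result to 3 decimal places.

0.521

P = 143/2174 ≈ 0.065777 and Q = 662/2174 ≈ 0.304508.
Under the Kimura two-parameter model, d = −½ ln(1 − 2P − Q) − ¼ ln(1 − 2Q).
1 − 2P − Q = 0.563938, giving −½ ln(0.563938) = 0.286405.
1 − 2Q = 0.390984, giving −¼ ln(0.390984) = 0.234772.
d = 0.286405 + 0.234772 = 0.521177.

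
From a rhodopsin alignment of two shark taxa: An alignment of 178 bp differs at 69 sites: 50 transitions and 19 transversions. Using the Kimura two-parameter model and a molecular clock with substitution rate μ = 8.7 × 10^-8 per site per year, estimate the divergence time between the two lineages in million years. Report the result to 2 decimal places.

P = 50/178 ≈ 0.280899 and Q = 19/178 ≈ 0.106742.
Under the Kimura two-parameter model, d = −½ ln(1 − 2P − Q) − ¼ ln(1 − 2Q).
1 − 2P − Q = 0.33146, giving −½ ln(0.33146) = 0.552124.
1 − 2Q = 0.786516, giving −¼ ln(0.786516) = 0.060036.
d = 0.552124 + 0.060036 = 0.612160.
Under a molecular clock d = 2μt, so t = d/(2μ) = 0.612160 / (2 × 8.7 × 10^-8) = 3.52 million years.

3.52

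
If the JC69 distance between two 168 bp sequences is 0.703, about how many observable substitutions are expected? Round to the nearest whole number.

77

Invert JC69: p = (3/4)(1 − e^(−4d/3)) = 0.75 × (1 − e^(-0.937333)) = 0.75 × (1 − 0.391671) = 0.456247.
Expected differing sites = pL ≈ 0.456247 × 168 = 76.649496 ≈ 77.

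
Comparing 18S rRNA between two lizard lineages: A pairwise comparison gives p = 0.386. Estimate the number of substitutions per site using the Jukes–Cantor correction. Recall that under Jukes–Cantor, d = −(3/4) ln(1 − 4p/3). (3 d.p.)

0.542

d = −(3/4) ln(1 − 4p/3) = −0.75 ln(1 − 0.514667) = −0.75 ln(0.485333)
  = −0.75 × (-0.722920) = 0.542190 substitutions/site.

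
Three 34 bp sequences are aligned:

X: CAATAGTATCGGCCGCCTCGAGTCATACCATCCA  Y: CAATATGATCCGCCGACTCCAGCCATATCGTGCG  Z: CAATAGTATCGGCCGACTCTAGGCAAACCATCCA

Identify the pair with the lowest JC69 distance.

X–Y: 10/34 differ, p = 0.294, d = 0.373.
X–Z: 4/34 differ, p = 0.118, d = 0.128.
Y–Z: 10/34 differ, p = 0.294, d = 0.373.
The smallest distance is between X and Z.

X and Z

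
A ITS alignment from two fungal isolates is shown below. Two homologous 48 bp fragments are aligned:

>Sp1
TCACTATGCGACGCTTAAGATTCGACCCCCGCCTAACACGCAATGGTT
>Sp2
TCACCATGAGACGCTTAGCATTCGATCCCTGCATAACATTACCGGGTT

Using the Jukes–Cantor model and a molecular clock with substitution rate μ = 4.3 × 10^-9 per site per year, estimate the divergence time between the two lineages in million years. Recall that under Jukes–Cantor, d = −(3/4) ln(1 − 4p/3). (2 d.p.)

The sequences differ at 13 of 48 sites, so p = 13/48 ≈ 0.270833.
d = −(3/4) ln(1 − 4p/3) = −0.75 ln(1 − 0.361111) = −0.75 ln(0.638889)
  = −0.75 × (-0.448025) = 0.336019 substitutions/site.
Under a molecular clock d = 2μt, so t = d/(2μ) = 0.336019 / (2 × 4.3 × 10^-9) = 39.07 million years.

39.07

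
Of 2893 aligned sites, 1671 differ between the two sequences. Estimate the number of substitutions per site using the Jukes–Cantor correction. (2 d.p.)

1.10

p = 1671/2893 ≈ 0.577601.
d = −(3/4) ln(1 − 4p/3) = −0.75 ln(1 − 0.770135) = −0.75 ln(0.229865)
  = −0.75 × (-1.470263) = 1.102697 substitutions/site.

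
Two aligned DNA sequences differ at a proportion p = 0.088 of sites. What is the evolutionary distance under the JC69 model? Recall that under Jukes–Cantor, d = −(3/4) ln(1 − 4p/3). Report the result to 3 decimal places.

d = −(3/4) ln(1 − 4p/3) = −0.75 ln(1 − 0.117333) = −0.75 ln(0.882667)
  = −0.75 × (-0.124807) = 0.093605 substitutions/site.

0.094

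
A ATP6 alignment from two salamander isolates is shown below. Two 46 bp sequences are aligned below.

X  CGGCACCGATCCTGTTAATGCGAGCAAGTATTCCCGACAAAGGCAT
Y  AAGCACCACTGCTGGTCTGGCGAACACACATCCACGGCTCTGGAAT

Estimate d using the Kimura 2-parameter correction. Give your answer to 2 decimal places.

Of 46 sites, 7 differences are transitions and 13 are transversions, so P = 7/46 ≈ 0.152174 and Q = 13/46 ≈ 0.282609.
Under the Kimura two-parameter model, d = −½ ln(1 − 2P − Q) − ¼ ln(1 − 2Q).
1 − 2P − Q = 0.413043, giving −½ ln(0.413043) = 0.442102.
1 − 2Q = 0.434782, giving −¼ ln(0.434782) = 0.208228.
d = 0.442102 + 0.208228 = 0.650330.

0.65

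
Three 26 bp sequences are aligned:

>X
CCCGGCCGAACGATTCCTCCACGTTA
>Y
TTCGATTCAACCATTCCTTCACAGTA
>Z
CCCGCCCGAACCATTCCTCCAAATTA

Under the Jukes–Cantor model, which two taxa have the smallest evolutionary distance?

X–Y: 10/26 differ, p = 0.385, d = 0.539.
X–Z: 4/26 differ, p = 0.154, d = 0.172.
Y–Z: 9/26 differ, p = 0.346, d = 0.464.
The smallest distance is between X and Z.

X and Z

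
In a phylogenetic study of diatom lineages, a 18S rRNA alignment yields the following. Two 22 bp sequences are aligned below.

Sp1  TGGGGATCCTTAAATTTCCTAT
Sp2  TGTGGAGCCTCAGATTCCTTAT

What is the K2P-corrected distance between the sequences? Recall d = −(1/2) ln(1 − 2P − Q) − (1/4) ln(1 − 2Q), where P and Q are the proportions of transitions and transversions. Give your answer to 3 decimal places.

Of 22 sites, 4 differences are transitions and 2 are transversions, so P = 4/22 ≈ 0.181818 and Q = 2/22 ≈ 0.090909.
Under the Kimura two-parameter model, d = −½ ln(1 − 2P − Q) − ¼ ln(1 − 2Q).
1 − 2P − Q = 0.545455, giving −½ ln(0.545455) = 0.303067.
1 − 2Q = 0.818182, giving −¼ ln(0.818182) = 0.050168.
d = 0.303067 + 0.050168 = 0.353235.

0.353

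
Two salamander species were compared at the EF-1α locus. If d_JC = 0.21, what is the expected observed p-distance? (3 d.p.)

0.183

p = (3/4)(1 − e^(−4d/3)) = 0.75 × (1 − e^(-0.28)) = 0.75 × (1 − 0.755784) = 0.183162.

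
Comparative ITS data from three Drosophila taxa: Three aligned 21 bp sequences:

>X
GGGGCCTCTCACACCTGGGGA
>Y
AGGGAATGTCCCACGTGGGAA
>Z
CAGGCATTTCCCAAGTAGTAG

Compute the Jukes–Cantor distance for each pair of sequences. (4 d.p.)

d(X,Y) = 0.4408, d(X,Z) = 0.8990, d(Y,Z) = 0.5319

X–Y: 7/21 sites differ → p ≈ 0.333333, d = −0.75 ln(1 − 0.444444) = 0.440839 ≈ 0.4408.
X–Z: 11/21 sites differ → p ≈ 0.52381, d = −0.75 ln(1 − 0.698413) = 0.899023 ≈ 0.8990.
Y–Z: 8/21 sites differ → p ≈ 0.380952, d = −0.75 ln(1 − 0.507936) = 0.531860 ≈ 0.5319.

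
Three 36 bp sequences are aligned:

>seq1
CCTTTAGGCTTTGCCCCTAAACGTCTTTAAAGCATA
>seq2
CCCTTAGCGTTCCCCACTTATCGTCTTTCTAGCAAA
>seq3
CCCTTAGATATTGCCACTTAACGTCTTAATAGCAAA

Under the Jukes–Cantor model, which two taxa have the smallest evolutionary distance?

seq1–seq2: 11/36 differ, p = 0.306, d = 0.392.
seq1–seq3: 9/36 differ, p = 0.250, d = 0.304.
seq2–seq3: 8/36 differ, p = 0.222, d = 0.264.
The smallest distance is between seq2 and seq3.

seq2 and seq3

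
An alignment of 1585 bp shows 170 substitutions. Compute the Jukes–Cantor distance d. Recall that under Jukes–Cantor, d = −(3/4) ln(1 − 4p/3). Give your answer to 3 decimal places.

p = 170/1585 ≈ 0.107256.
d = −(3/4) ln(1 − 4p/3) = −0.75 ln(1 − 0.143008) = −0.75 ln(0.856992)
  = −0.75 × (-0.154327) = 0.115745 substitutions/site.

0.116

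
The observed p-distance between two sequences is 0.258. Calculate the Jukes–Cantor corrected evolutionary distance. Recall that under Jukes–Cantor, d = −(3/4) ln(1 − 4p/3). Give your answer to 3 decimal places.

0.316

d = −(3/4) ln(1 − 4p/3) = −0.75 ln(1 − 0.344) = −0.75 ln(0.656)
  = −0.75 × (-0.421594) = 0.316196 substitutions/site.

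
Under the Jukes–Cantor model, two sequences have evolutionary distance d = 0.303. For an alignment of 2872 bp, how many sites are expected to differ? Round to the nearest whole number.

Invert JC69: p = (3/4)(1 − e^(−4d/3)) = 0.75 × (1 − e^(-0.404)) = 0.75 × (1 − 0.667644) = 0.249267.
Expected differing sites = pL ≈ 0.249267 × 2872 = 715.894824 ≈ 716.

716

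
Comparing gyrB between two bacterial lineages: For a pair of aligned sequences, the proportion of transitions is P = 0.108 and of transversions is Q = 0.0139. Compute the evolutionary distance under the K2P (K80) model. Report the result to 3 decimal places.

Under the Kimura two-parameter model, d = −½ ln(1 − 2P − Q) − ¼ ln(1 − 2Q).
1 − 2P − Q = 0.7701, giving −½ ln(0.7701) = 0.130617.
1 − 2Q = 0.9722, giving −¼ ln(0.9722) = 0.007048.
d = 0.130617 + 0.007048 = 0.137665.

0.138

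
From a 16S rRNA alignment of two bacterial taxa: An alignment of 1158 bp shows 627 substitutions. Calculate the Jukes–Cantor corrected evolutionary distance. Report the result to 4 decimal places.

0.9599

p = 627/1158 ≈ 0.541451.
d = −(3/4) ln(1 − 4p/3) = −0.75 ln(1 − 0.721935) = −0.75 ln(0.278065)
  = −0.75 × (-1.279900) = 0.959925 substitutions/site.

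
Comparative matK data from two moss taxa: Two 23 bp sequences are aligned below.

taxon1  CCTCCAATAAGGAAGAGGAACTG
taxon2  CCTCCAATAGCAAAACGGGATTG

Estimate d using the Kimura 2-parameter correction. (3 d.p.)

0.417

Of 23 sites, 5 differences are transitions and 2 are transversions, so P = 5/23 ≈ 0.217391 and Q = 2/23 ≈ 0.086957.
Under the Kimura two-parameter model, d = −½ ln(1 − 2P − Q) − ¼ ln(1 − 2Q).
1 − 2P − Q = 0.478261, giving −½ ln(0.478261) = 0.368799.
1 − 2Q = 0.826086, giving −¼ ln(0.826086) = 0.047764.
d = 0.368799 + 0.047764 = 0.416563.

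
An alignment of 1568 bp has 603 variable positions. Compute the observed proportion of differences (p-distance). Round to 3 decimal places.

p = 603/1568 = 0.384566… ≈ 0.385 (to 3 d.p.).

0.385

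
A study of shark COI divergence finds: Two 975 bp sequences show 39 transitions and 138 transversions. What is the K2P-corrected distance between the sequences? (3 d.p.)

P = 39/975 = 0.04 and Q = 138/975 ≈ 0.141538.
Under the Kimura two-parameter model, d = −½ ln(1 − 2P − Q) − ¼ ln(1 − 2Q).
1 − 2P − Q = 0.778462, giving −½ ln(0.778462) = 0.125218.
1 − 2Q = 0.716924, giving −¼ ln(0.716924) = 0.083196.
d = 0.125218 + 0.083196 = 0.208414.

0.208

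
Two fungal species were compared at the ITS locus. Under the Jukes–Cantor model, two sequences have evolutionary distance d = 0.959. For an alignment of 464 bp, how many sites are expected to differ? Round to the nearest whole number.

Invert JC69: p = (3/4)(1 − e^(−4d/3)) = 0.75 × (1 − e^(-1.278667)) = 0.75 × (1 − 0.278408) = 0.541194.
Expected differing sites = pL ≈ 0.541194 × 464 = 251.114016 ≈ 251.

251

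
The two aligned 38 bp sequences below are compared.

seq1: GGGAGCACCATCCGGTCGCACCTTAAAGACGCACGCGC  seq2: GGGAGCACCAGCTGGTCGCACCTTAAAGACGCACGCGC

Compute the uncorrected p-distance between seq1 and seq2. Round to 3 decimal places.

0.053

The sequences differ at 2 of 38 positions (sites 11, 13).
p = 2/38 = 0.052631… ≈ 0.053 (to 3 d.p.).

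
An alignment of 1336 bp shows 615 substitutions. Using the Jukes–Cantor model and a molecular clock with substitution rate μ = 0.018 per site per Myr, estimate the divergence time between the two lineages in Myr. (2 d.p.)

19.82

p = 615/1336 ≈ 0.460329.
d = −(3/4) ln(1 − 4p/3) = −0.75 ln(1 − 0.613772) = −0.75 ln(0.386228)
  = −0.75 × (-0.951327) = 0.713495 substitutions/site.
Under a molecular clock d = 2μt, so t = d/(2μ) = 0.713495 / (2 × 0.018) = 19.82 Myr.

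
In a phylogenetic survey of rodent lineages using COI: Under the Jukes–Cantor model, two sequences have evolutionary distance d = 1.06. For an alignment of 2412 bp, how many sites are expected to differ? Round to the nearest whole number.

1369

Invert JC69: p = (3/4)(1 − e^(−4d/3)) = 0.75 × (1 − e^(-1.413333)) = 0.75 × (1 − 0.243331) = 0.567502.
Expected differing sites = pL ≈ 0.567502 × 2412 = 1368.814824 ≈ 1369.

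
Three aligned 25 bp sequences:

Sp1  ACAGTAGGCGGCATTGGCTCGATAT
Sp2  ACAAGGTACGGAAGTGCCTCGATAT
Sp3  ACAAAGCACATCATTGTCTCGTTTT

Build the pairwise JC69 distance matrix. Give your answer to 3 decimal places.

Sp1–Sp2: 8/25 sites differ → p = 0.32, d = −0.75 ln(1 − 0.426667) = 0.417216 ≈ 0.417.
Sp1–Sp3: 10/25 sites differ → p = 0.4, d = −0.75 ln(1 − 0.533333) = 0.571605 ≈ 0.572.
Sp2–Sp3: 9/25 sites differ → p = 0.36, d = −0.75 ln(1 − 0.48) = 0.490445 ≈ 0.490.

d(Sp1,Sp2) = 0.417, d(Sp1,Sp3) = 0.572, d(Sp2,Sp3) = 0.490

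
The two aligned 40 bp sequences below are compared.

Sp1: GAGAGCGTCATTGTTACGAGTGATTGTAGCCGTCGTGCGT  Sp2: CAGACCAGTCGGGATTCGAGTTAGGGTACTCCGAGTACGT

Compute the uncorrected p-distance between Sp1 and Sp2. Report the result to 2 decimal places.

The sequences differ at 19 of 40 positions.
p = 19/40 = 0.475 ≈ 0.48 (to 2 d.p.).

0.48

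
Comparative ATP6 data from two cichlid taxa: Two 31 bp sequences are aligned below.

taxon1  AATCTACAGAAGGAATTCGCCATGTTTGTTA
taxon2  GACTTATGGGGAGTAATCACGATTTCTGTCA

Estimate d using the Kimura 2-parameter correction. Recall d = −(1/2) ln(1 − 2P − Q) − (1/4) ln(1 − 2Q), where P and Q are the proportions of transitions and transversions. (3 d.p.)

0.987

Of 31 sites, 11 differences are transitions and 4 are transversions, so P = 11/31 ≈ 0.354839 and Q = 4/31 ≈ 0.129032.
Under the Kimura two-parameter model, d = −½ ln(1 − 2P − Q) − ¼ ln(1 − 2Q).
1 − 2P − Q = 0.16129, giving −½ ln(0.16129) = 0.912276.
1 − 2Q = 0.741936, giving −¼ ln(0.741936) = 0.074623.
d = 0.912276 + 0.074623 = 0.986899.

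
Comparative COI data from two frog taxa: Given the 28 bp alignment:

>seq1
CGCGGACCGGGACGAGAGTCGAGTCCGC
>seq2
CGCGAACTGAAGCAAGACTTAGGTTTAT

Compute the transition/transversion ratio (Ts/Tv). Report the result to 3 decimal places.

13.000

Transitions are A↔G and C↔T; transversions are all other mismatches.
Transitions: 13. Transversions: 1.
R = 13/1 = 13.000.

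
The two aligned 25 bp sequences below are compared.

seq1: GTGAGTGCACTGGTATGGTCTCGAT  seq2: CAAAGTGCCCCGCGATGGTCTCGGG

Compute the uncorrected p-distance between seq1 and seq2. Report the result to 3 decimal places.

The sequences differ at 9 of 25 positions (sites 1, 2, 3, 9, 11, 13, 14, 24, 25).
p = 9/25 = 0.360.

0.360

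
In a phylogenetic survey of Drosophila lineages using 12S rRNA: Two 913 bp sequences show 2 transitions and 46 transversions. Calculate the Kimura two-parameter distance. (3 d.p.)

0.055

P = 2/913 ≈ 0.002191 and Q = 46/913 ≈ 0.050383.
Under the Kimura two-parameter model, d = −½ ln(1 − 2P − Q) − ¼ ln(1 − 2Q).
1 − 2P − Q = 0.945235, giving −½ ln(0.945235) = 0.028161.
1 − 2Q = 0.899234, giving −¼ ln(0.899234) = 0.026553.
d = 0.028161 + 0.026553 = 0.054714.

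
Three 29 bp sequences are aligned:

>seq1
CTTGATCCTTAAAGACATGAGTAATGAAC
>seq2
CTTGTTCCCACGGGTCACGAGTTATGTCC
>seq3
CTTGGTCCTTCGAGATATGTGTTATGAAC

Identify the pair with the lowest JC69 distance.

seq1 and seq3

seq1–seq2: 11/29 differ, p = 0.379, d = 0.529.
seq1–seq3: 6/29 differ, p = 0.207, d = 0.242.
seq2–seq3: 10/29 differ, p = 0.345, d = 0.462.
The smallest distance is between seq1 and seq3.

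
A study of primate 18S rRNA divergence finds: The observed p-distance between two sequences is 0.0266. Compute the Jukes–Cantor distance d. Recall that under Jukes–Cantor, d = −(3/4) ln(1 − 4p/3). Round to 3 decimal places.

d = −(3/4) ln(1 − 4p/3) = −0.75 ln(1 − 0.035467) = −0.75 ln(0.964533)
  = −0.75 × (-0.036111) = 0.027083 substitutions/site.

0.027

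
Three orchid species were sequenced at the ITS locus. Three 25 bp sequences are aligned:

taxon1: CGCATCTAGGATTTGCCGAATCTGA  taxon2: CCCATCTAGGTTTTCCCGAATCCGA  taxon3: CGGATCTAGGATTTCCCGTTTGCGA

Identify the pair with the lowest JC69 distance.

taxon1–taxon2: 4/25 differ, p = 0.160, d = 0.180.
taxon1–taxon3: 6/25 differ, p = 0.240, d = 0.289.
taxon2–taxon3: 6/25 differ, p = 0.240, d = 0.289.
The smallest distance is between taxon1 and taxon2.

taxon1 and taxon2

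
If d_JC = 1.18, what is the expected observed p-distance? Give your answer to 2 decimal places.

p = (3/4)(1 − e^(−4d/3)) = 0.75 × (1 − e^(-1.573333)) = 0.75 × (1 − 0.207353) = 0.594485.

0.59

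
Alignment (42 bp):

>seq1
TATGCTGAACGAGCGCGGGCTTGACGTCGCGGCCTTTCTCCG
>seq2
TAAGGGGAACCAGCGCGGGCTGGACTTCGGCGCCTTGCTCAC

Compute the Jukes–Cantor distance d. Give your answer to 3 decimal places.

0.322

The sequences differ at 11 of 42 sites, so p = 11/42 ≈ 0.261905.
d = −(3/4) ln(1 − 4p/3) = −0.75 ln(1 − 0.349207) = −0.75 ln(0.650793)
  = −0.75 × (-0.429564) = 0.322173 substitutions/site.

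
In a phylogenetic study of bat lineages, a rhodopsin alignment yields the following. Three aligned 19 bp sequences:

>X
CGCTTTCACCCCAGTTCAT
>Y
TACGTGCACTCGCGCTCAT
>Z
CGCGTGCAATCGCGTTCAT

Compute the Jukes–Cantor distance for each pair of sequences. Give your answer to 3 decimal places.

X–Y: 8/19 sites differ → p ≈ 0.421053, d = −0.75 ln(1 − 0.561404) = 0.618132 ≈ 0.618.
X–Z: 6/19 sites differ → p ≈ 0.315789, d = −0.75 ln(1 − 0.421052) = 0.409907 ≈ 0.410.
Y–Z: 4/19 sites differ → p ≈ 0.210526, d = −0.75 ln(1 − 0.280701) = 0.247109 ≈ 0.247.

d(X,Y) = 0.618, d(X,Z) = 0.410, d(Y,Z) = 0.247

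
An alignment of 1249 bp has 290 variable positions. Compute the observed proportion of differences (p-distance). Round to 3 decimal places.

0.232

p = 290/1249 = 0.232185… ≈ 0.232 (to 3 d.p.).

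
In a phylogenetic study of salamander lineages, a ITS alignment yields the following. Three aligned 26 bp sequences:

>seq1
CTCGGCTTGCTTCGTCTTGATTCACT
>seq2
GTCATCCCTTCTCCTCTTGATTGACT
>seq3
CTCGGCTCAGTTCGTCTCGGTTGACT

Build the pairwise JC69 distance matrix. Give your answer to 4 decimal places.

d(seq1,seq2) = 0.5393, d(seq1,seq3) = 0.2758, d(seq2,seq3) = 0.5393

seq1–seq2: 10/26 sites differ → p ≈ 0.384615, d = −0.75 ln(1 − 0.51282) = 0.539341 ≈ 0.5393.
seq1–seq3: 6/26 sites differ → p ≈ 0.230769, d = −0.75 ln(1 − 0.307692) = 0.275793 ≈ 0.2758.
seq2–seq3: 10/26 sites differ → p ≈ 0.384615, d = −0.75 ln(1 − 0.51282) = 0.539341 ≈ 0.5393.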